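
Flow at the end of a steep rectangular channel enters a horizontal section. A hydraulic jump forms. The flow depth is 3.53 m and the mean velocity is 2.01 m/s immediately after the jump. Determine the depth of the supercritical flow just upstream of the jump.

Fr₂ = V₂/√(g·y₂) = 2.01/√(9.81×3.53) = 0.342.
From the momentum equation (using Fr₂), y₁/y₂ = ½[√(1 + 8Fr₂²) − 1] = ½[√1.933 − 1] = 0.195.
y₁ = 0.195 × 3.53 = 0.689 m.

y₁ = 0.689 m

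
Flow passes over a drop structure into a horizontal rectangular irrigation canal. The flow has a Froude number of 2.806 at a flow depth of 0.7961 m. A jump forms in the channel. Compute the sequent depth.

Fr₁ = 2.806 (given).
Sequent-depth ratio: y₂/y₁ = ½[√(1 + 8Fr₁²) − 1] = ½[√63.989 − 1] = 3.500.
y₂ = 3.500 × 0.7961 = 2.786 m.

y₂ = 2.786 m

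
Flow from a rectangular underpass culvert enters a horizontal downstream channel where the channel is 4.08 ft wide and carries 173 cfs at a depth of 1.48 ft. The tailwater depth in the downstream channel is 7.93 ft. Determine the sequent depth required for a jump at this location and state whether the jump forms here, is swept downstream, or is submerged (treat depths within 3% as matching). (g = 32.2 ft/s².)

y₂ = 7.98 ft; the jump forms here

q = Q/b = 173/4.08 = 42.4 ft²/s; V₁ = q/y₁ = 28.6 ft/s. Fr₁ = V₁/√(g·y₁) = 4.15.
Sequent-depth ratio: y₂/y₁ = ½[√(1 + 8Fr₁²) − 1] = ½[√138.8 − 1] = 5.39.
y₂ = 5.39 × 1.48 = 7.98 ft.
Tailwater y_tw = 7.93 ft: y_tw ≈ y₂, so the jump forms here.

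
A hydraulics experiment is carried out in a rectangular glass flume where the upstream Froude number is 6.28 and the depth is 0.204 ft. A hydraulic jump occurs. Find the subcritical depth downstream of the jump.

y₂ = 1.71 ft

Fr₁ = 6.28 (given).
Sequent-depth ratio: y₂/y₁ = ½[√(1 + 8Fr₁²) − 1] = ½[√316.5 − 1] = 8.40.
y₂ = 8.40 × 0.204 = 1.71 ft.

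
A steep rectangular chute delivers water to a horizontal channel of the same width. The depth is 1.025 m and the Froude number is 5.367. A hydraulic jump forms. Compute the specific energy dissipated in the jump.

ΔE = 8.211 m

Fr₁ = 5.367 (given).
From the momentum equation for a rectangular channel, y₂/y₁ = ½[√(1 + 8Fr₁²) − 1] = ½[√231.44 − 1] = 7.107.
y₂ = 7.107 × 1.025 = 7.284 m.
V₁ = Fr₁·√(g·y₁) = 5.367×√(9.81×1.025) = 17.02 m/s; q = V₁·y₁ = 17.44 m²/s. V₂ = q/y₂ = 17.44/7.284 = 2.395 m/s. E₁ = y₁ + V₁²/2g = 15.79 m; E₂ = y₂ + V₂²/2g = 7.577 m. ΔE = E₁ − E₂ = 8.211 m.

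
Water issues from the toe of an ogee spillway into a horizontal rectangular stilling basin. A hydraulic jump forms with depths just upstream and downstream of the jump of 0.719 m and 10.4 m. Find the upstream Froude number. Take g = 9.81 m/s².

For a rectangular channel the momentum equation gives q² = ½·g·y₁·y₂·(y₁ + y₂) = ½×9.81×0.719×10.4×11.1 = 408.
q = √408 = 20.2 m²/s.
V₁ = q/y₁ = 28.1 m/s; Fr₁ = V₁/√(g·y₁) = 10.6.

Fr₁ = 10.6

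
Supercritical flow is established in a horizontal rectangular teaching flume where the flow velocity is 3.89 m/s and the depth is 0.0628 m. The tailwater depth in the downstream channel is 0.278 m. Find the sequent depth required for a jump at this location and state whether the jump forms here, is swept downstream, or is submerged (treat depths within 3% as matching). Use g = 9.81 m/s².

y₂ = 0.410 m; the jump is swept downstream

Fr₁ = V₁/√(g·y₁) = 3.89/√(9.81×0.0628) = 4.96.
Sequent-depth ratio: y₂/y₁ = ½[√(1 + 8Fr₁²) − 1] = ½[√197.5 − 1] = 6.53.
y₂ = 6.53 × 0.0628 = 0.410 m.
Tailwater y_tw = 0.278 m: y_tw < y₂, so the jump is swept downstream.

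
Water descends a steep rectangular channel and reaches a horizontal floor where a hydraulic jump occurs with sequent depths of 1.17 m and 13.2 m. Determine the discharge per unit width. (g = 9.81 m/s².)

q = 33.0 m²/s

For a rectangular channel the momentum equation gives q² = ½·g·y₁·y₂·(y₁ + y₂) = ½×9.81×1.17×13.2×14.4 = 1089.
q = √1089 = 33.0 m²/s.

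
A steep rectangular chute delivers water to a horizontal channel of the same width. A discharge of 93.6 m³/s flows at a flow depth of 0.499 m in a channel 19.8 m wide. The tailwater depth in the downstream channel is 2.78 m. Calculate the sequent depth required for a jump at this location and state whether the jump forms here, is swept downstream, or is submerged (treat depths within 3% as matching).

y₂ = 2.78 m; the jump forms here

q = Q/b = 93.6/19.8 = 4.73 m²/s; V₁ = q/y₁ = 9.47 m/s. Fr₁ = V₁/√(g·y₁) = 4.28.
Bélanger equation: y₂/y₁ = ½[√(1 + 8Fr₁²) − 1] = ½[√147.7 − 1] = 5.58.
y₂ = 5.58 × 0.499 = 2.78 m.
Tailwater y_tw = 2.78 m: y_tw ≈ y₂, so the jump forms here.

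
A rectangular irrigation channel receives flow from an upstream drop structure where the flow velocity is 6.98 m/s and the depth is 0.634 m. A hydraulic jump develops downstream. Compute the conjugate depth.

Fr₁ = V₁/√(g·y₁) = 6.98/√(9.81×0.634) = 2.80.
Bélanger equation: y₂/y₁ = ½[√(1 + 8Fr₁²) − 1] = ½[√63.67 − 1] = 3.49.
y₂ = 3.49 × 0.634 = 2.21 m.

y₂ = 2.21 m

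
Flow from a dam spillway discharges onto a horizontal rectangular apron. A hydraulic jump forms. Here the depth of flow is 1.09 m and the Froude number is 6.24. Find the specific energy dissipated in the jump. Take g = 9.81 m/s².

ΔE = 12.9 m

Fr₁ = 6.24 (given).
Sequent-depth ratio: y₂/y₁ = ½[√(1 + 8Fr₁²) − 1] = ½[√312.5 − 1] = 8.34.
y₂ = 8.34 × 1.09 = 9.09 m.
Head loss: ΔE = (y₂ − y₁)³/(4y₁y₂) = (9.09 − 1.09)³/(4×1.09×9.09) = 512/39.6 = 12.9 m.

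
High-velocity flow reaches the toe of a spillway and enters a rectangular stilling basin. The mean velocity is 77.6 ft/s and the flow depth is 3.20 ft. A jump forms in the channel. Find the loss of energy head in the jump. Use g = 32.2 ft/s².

Fr₁ = V₁/√(g·y₁) = 77.6/√(32.2×3.20) = 7.64.
Sequent-depth ratio: y₂/y₁ = ½[√(1 + 8Fr₁²) − 1] = ½[√468.5 − 1] = 10.3.
y₂ = 10.3 × 3.20 = 33.0 ft.
q = V₁·y₁ = 77.6 × 3.20 = 248 ft²/s. V₂ = q/y₂ = 248/33.0 = 7.52 ft/s. E₁ = y₁ + V₁²/2g = 96.7 ft; E₂ = y₂ + V₂²/2g = 33.9 ft. ΔE = E₁ − E₂ = 62.8 ft.

ΔE = 62.8 ft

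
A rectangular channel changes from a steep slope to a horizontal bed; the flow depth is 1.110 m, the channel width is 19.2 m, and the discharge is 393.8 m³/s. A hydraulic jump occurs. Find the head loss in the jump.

ΔE = 9.945 m

q = Q/b = 393.8/19.2 = 20.51 m²/s; V₁ = q/y₁ = 18.48 m/s. Fr₁ = V₁/√(g·y₁) = 5.600.
Sequent-depth ratio: y₂/y₁ = ½[√(1 + 8Fr₁²) − 1] = ½[√251.84 − 1] = 7.435.
y₂ = 7.435 × 1.110 = 8.253 m.
V₂ = q/y₂ = 20.51/8.253 = 2.485 m/s. E₁ = y₁ + V₁²/2g = 18.51 m; E₂ = y₂ + V₂²/2g = 8.567 m. ΔE = E₁ − E₂ = 9.945 m.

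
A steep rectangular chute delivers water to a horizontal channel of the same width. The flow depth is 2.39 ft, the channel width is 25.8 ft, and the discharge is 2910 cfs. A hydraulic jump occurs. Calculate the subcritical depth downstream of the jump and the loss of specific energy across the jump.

q = Q/b = 2910/25.8 = 113 ft²/s; V₁ = q/y₁ = 47.2 ft/s. Fr₁ = V₁/√(g·y₁) = 5.38.
Conjugate-depth relation: y₂/y₁ = ½[√(1 + 8Fr₁²) − 1] = ½[√232.5 − 1] = 7.12.
y₂ = 7.12 × 2.39 = 17.0 ft.
Head loss: ΔE = (y₂ − y₁)³/(4y₁y₂) = (17.0 − 2.39)³/(4×2.39×17.0) = 3136/163 = 19.3 ft.

y₂ = 17.0 ft; ΔE = 19.3 ft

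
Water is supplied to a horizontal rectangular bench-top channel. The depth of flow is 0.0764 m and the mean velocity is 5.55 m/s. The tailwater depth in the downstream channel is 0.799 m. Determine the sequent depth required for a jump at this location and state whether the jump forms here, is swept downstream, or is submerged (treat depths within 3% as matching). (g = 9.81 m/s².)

Fr₁ = V₁/√(g·y₁) = 5.55/√(9.81×0.0764) = 6.41.
Bélanger equation: y₂/y₁ = ½[√(1 + 8Fr₁²) − 1] = ½[√329.8 − 1] = 8.58.
y₂ = 8.58 × 0.0764 = 0.656 m.
Tailwater y_tw = 0.799 m: y_tw > y₂, so the jump is submerged.

y₂ = 0.656 m; the jump is submerged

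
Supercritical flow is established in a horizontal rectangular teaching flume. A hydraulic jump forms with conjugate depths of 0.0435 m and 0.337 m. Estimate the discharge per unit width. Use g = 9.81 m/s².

q = 0.165 m²/s

For a rectangular channel the momentum equation gives q² = ½·g·y₁·y₂·(y₁ + y₂) = ½×9.81×0.0435×0.337×0.381 = 0.0274.
q = √0.0274 = 0.165 m²/s.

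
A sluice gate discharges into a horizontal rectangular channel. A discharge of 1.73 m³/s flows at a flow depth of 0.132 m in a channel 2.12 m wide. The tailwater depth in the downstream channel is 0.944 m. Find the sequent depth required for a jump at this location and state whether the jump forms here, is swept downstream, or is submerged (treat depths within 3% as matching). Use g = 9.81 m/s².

y₂ = 0.950 m; the jump forms here

q = Q/b = 1.73/2.12 = 0.816 m²/s; V₁ = q/y₁ = 6.18 m/s. Fr₁ = V₁/√(g·y₁) = 5.43.
By Bélanger, y₂/y₁ = ½[√(1 + 8Fr₁²) − 1] = ½[√237.1 − 1] = 7.20.
y₂ = 7.20 × 0.132 = 0.950 m.
Tailwater y_tw = 0.944 m: y_tw ≈ y₂, so the jump forms here.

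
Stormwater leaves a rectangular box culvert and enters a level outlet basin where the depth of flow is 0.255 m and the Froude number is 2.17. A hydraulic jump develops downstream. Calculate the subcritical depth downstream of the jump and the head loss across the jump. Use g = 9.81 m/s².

y₂ = 0.665 m; ΔE = 0.102 m

Fr₁ = 2.17 (given).
By Bélanger, y₂/y₁ = ½[√(1 + 8Fr₁²) − 1] = ½[√38.67 − 1] = 2.61.
y₂ = 2.61 × 0.255 = 0.665 m.
V₁ = Fr₁·√(g·y₁) = 2.17×√(9.81×0.255) = 3.43 m/s; q = V₁·y₁ = 0.875 m²/s. V₂ = q/y₂ = 0.875/0.665 = 1.32 m/s. E₁ = y₁ + V₁²/2g = 0.855 m; E₂ = y₂ + V₂²/2g = 0.754 m. ΔE = E₁ − E₂ = 0.102 m.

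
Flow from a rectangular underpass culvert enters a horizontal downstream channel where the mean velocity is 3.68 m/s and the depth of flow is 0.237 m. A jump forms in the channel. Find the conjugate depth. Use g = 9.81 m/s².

Fr₁ = V₁/√(g·y₁) = 3.68/√(9.81×0.237) = 2.41.
Bélanger equation: y₂/y₁ = ½[√(1 + 8Fr₁²) − 1] = ½[√47.60 − 1] = 2.95.
y₂ = 2.95 × 0.237 = 0.699 m.

y₂ = 0.699 m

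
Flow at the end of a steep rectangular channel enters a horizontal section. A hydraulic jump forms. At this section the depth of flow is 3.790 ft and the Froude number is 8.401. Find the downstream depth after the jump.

Fr₁ = 8.401 (given).
Sequent-depth ratio: y₂/y₁ = ½[√(1 + 8Fr₁²) − 1] = ½[√565.61 − 1] = 11.39.
y₂ = 11.39 × 3.790 = 43.17 ft.

y₂ = 43.17 ft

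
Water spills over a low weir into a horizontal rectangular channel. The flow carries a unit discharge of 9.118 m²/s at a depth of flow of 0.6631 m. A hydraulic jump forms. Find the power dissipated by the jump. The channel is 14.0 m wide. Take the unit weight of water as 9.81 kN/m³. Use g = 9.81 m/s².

V₁ = q/y₁ = 9.118/0.6631 = 13.75 m/s. Fr₁ = V₁/√(g·y₁) = 13.75/√(9.81×0.6631) = 5.391.
Conjugate-depth relation: y₂/y₁ = ½[√(1 + 8Fr₁²) − 1] = ½[√233.53 − 1] = 7.141.
y₂ = 7.141 × 0.6631 = 4.735 m.
Head loss: ΔE = (y₂ − y₁)³/(4y₁y₂) = (4.735 − 0.6631)³/(4×0.6631×4.735) = 67.52/12.56 = 5.376 m.
Q = q·b = 9.118 × 14.0 = 127.7 m³/s. P = γ·Q·ΔE = 9.81 × 127.7 × 5.376 = 6732 kW.

P = 6732 kW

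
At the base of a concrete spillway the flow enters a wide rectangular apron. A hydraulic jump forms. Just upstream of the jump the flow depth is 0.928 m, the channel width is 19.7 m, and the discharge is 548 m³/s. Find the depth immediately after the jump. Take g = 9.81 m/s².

q = Q/b = 548/19.7 = 27.8 m²/s; V₁ = q/y₁ = 30.0 m/s. Fr₁ = V₁/√(g·y₁) = 9.93.
From the momentum equation for a rectangular channel, y₂/y₁ = ½[√(1 + 8Fr₁²) − 1] = ½[√790.6 − 1] = 13.6.
y₂ = 13.6 × 0.928 = 12.6 m.

y₂ = 12.6 m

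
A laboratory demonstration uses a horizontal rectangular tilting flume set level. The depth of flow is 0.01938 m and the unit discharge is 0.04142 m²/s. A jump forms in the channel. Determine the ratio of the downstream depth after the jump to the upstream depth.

V₁ = q/y₁ = 0.04142/0.01938 = 2.137 m/s. Fr₁ = V₁/√(g·y₁) = 2.137/√(9.81×0.01938) = 4.902.
Sequent-depth ratio: y₂/y₁ = ½[√(1 + 8Fr₁²) − 1] = ½[√193.21 − 1] = 6.450.

y₂/y₁ = 6.450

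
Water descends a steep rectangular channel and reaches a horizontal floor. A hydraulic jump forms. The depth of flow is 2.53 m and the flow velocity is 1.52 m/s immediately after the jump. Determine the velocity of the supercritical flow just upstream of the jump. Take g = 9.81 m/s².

Fr₂ = V₂/√(g·y₂) = 1.52/√(9.81×2.53) = 0.305.
Applying the sequent-depth relation in reverse, y₁/y₂ = ½[√(1 + 8Fr₂²) − 1] = ½[√1.745 − 1] = 0.160.
y₁ = 0.160 × 2.53 = 0.406 m.
V₁ = q/y₁ = 3.85/0.406 = 9.47 m/s.

V₁ = 9.47 m/s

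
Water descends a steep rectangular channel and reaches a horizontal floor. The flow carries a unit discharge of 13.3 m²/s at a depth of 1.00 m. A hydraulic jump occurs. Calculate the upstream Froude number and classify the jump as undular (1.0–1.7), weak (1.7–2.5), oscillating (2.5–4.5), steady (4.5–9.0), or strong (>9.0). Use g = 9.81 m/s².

V₁ = q/y₁ = 13.3/1.00 = 13.3 m/s. Fr₁ = V₁/√(g·y₁) = 13.3/√(9.81×1.00) = 4.25.
Fr₁ = 4.25 lies in the oscillating range.

Fr₁ = 4.25; oscillating jump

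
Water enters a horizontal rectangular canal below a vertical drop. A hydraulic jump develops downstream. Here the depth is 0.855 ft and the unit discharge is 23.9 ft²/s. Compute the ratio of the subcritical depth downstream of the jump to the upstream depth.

V₁ = q/y₁ = 23.9/0.855 = 28.0 ft/s. Fr₁ = V₁/√(g·y₁) = 28.0/√(32.2×0.855) = 5.33.
Conjugate-depth relation: y₂/y₁ = ½[√(1 + 8Fr₁²) − 1] = ½[√228.1 − 1] = 7.05.

y₂/y₁ = 7.05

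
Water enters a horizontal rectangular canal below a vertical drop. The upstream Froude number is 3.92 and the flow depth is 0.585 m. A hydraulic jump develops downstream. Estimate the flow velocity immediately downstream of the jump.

Fr₁ = 3.92 (given).
Bélanger equation: y₂/y₁ = ½[√(1 + 8Fr₁²) − 1] = ½[√123.9 − 1] = 5.07.
y₂ = 5.07 × 0.585 = 2.96 m.
V₁ = Fr₁·√(g·y₁) = 3.92×√(9.81×0.585) = 9.39 m/s; q = V₁·y₁ = 5.49 m²/s.
V₂ = q/y₂ = 5.49/2.96 = 1.85 m/s.

V₂ = 1.85 m/s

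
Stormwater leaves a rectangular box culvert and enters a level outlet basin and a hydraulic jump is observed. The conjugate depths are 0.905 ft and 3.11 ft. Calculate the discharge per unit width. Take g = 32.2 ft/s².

For a rectangular channel the momentum equation gives q² = ½·g·y₁·y₂·(y₁ + y₂) = ½×32.2×0.905×3.11×4.01 = 182.
q = √182 = 13.5 ft²/s.

q = 13.5 ft²/s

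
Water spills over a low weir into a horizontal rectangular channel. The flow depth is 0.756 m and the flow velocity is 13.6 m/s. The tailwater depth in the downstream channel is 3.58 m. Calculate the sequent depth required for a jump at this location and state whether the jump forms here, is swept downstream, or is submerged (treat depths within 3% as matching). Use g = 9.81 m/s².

Fr₁ = V₁/√(g·y₁) = 13.6/√(9.81×0.756) = 4.99.
By Bélanger, y₂/y₁ = ½[√(1 + 8Fr₁²) − 1] = ½[√200.5 − 1] = 6.58.
y₂ = 6.58 × 0.756 = 4.97 m.
Tailwater y_tw = 3.58 m: y_tw < y₂, so the jump is swept downstream.

y₂ = 4.97 m; the jump is swept downstream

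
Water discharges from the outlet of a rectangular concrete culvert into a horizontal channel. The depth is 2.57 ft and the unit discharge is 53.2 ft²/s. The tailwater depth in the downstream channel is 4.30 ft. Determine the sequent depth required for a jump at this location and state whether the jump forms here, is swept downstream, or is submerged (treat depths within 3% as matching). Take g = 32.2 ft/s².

V₁ = q/y₁ = 53.2/2.57 = 20.7 ft/s. Fr₁ = V₁/√(g·y₁) = 20.7/√(32.2×2.57) = 2.28.
Sequent-depth ratio: y₂/y₁ = ½[√(1 + 8Fr₁²) − 1] = ½[√42.42 − 1] = 2.76.
y₂ = 2.76 × 2.57 = 7.08 ft.
Tailwater y_tw = 4.30 ft: y_tw < y₂, so the jump is swept downstream.

y₂ = 7.08 ft; the jump is swept downstream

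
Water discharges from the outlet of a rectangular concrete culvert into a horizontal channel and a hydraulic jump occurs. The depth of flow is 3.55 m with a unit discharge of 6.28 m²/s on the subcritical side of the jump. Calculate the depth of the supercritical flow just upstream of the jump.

y₁ = 0.552 m

V₂ = q/y₂ = 6.28/3.55 = 1.77 m/s; Fr₂ = V₂/√(g·y₂) = 0.300.
Applying the sequent-depth relation in reverse, y₁/y₂ = ½[√(1 + 8Fr₂²) − 1] = ½[√1.719 − 1] = 0.156.
y₁ = 0.156 × 3.55 = 0.552 m.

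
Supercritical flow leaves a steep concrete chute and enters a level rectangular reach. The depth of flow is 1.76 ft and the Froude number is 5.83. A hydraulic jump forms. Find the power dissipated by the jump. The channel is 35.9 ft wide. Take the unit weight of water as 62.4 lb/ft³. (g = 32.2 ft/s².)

P = 5511 hp

Fr₁ = 5.83 (given).
By Bélanger, y₂/y₁ = ½[√(1 + 8Fr₁²) − 1] = ½[√272.9 − 1] = 7.76.
y₂ = 7.76 × 1.76 = 13.7 ft.
Head loss: ΔE = (y₂ − y₁)³/(4y₁y₂) = (13.7 − 1.76)³/(4×1.76×13.7) = 1684/96.1 = 17.5 ft.
V₁ = Fr₁·√(g·y₁) = 5.83×√(32.2×1.76) = 43.9 ft/s; q = V₁·y₁ = 77.2 ft²/s. Q = q·b = 77.2 × 35.9 = 2773 cfs. P = γ·Q·ΔE/550 = 62.4 × 2773 × 17.5 / 550 = 5511 hp.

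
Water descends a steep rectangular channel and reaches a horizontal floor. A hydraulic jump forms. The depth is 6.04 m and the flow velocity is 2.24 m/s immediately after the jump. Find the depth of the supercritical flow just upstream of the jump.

Fr₂ = V₂/√(g·y₂) = 2.24/√(9.81×6.04) = 0.291.
The Bélanger relation is symmetric: y₁/y₂ = ½[√(1 + 8Fr₂²) − 1] = ½[√1.677 − 1] = 0.148.
y₁ = 0.148 × 6.04 = 0.891 m.

y₁ = 0.891 m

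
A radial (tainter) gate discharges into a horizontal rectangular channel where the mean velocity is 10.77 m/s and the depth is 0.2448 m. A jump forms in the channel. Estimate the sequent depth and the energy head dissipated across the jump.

y₂ = 2.287 m; ΔE = 3.802 m

Fr₁ = V₁/√(g·y₁) = 10.77/√(9.81×0.2448) = 6.950.
Conjugate-depth relation: y₂/y₁ = ½[√(1 + 8Fr₁²) − 1] = ½[√387.40 − 1] = 9.341.
y₂ = 9.341 × 0.2448 = 2.287 m.
Head loss: ΔE = (y₂ − y₁)³/(4y₁y₂) = (2.287 − 0.2448)³/(4×0.2448×2.287) = 8.514/2.239 = 3.802 m.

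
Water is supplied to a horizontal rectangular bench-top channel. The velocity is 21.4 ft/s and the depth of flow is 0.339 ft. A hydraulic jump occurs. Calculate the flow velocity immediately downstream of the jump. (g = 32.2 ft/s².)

Fr₁ = V₁/√(g·y₁) = 21.4/√(32.2×0.339) = 6.48.
Bélanger equation: y₂/y₁ = ½[√(1 + 8Fr₁²) − 1] = ½[√336.6 − 1] = 8.67.
y₂ = 8.67 × 0.339 = 2.94 ft.
q = V₁·y₁ = 21.4 × 0.339 = 7.25 ft²/s.
V₂ = q/y₂ = 7.25/2.94 = 2.47 ft/s.

V₂ = 2.47 ft/s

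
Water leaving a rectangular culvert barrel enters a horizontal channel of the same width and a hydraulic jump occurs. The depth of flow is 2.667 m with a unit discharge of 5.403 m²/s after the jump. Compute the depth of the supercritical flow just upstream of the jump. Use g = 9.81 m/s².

y₁ = 0.6689 m

V₂ = q/y₂ = 5.403/2.667 = 2.026 m/s; Fr₂ = V₂/√(g·y₂) = 0.3961.
Since the conjugate-depth ratio holds either way, y₁/y₂ = ½[√(1 + 8Fr₂²) − 1] = ½[√2.2549 − 1] = 0.2508.
y₁ = 0.2508 × 2.667 = 0.6689 m.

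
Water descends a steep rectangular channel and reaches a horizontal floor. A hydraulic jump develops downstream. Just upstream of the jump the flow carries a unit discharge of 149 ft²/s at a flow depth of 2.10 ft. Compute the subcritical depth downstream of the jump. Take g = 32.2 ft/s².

y₂ = 24.6 ft

V₁ = q/y₁ = 149/2.10 = 71.0 ft/s. Fr₁ = V₁/√(g·y₁) = 71.0/√(32.2×2.10) = 8.63.
From the momentum equation for a rectangular channel, y₂/y₁ = ½[√(1 + 8Fr₁²) − 1] = ½[√596.6 − 1] = 11.7.
y₂ = 11.7 × 2.10 = 24.6 ft.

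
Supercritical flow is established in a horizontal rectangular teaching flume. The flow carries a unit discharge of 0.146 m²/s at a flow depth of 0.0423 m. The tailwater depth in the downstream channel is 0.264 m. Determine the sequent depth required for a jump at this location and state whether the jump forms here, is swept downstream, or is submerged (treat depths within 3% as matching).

V₁ = q/y₁ = 0.146/0.0423 = 3.45 m/s. Fr₁ = V₁/√(g·y₁) = 3.45/√(9.81×0.0423) = 5.36.
Sequent-depth ratio: y₂/y₁ = ½[√(1 + 8Fr₁²) − 1] = ½[√230.7 − 1] = 7.09.
y₂ = 7.09 × 0.0423 = 0.300 m.
Tailwater y_tw = 0.264 m: y_tw < y₂, so the jump is swept downstream.

y₂ = 0.300 m; the jump is swept downstream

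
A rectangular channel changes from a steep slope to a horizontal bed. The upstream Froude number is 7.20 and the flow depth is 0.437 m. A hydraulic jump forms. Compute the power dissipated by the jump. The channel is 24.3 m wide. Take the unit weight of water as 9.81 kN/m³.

P = 11503 kW

Fr₁ = 7.20 (given).
Bélanger equation: y₂/y₁ = ½[√(1 + 8Fr₁²) − 1] = ½[√415.7 − 1] = 9.69.
y₂ = 9.69 × 0.437 = 4.24 m.
Head loss: ΔE = (y₂ − y₁)³/(4y₁y₂) = (4.24 − 0.437)³/(4×0.437×4.24) = 54.9/7.41 = 7.41 m.
V₁ = Fr₁·√(g·y₁) = 7.20×√(9.81×0.437) = 14.9 m/s; q = V₁·y₁ = 6.51 m²/s. Q = q·b = 6.51 × 24.3 = 158 m³/s. P = γ·Q·ΔE = 9.81 × 158 × 7.41 = 11503 kW.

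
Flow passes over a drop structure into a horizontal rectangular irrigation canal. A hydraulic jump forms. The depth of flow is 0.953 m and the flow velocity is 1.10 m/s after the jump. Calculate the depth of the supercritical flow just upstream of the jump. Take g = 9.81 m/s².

Fr₂ = V₂/√(g·y₂) = 1.10/√(9.81×0.953) = 0.360.
The Bélanger relation is symmetric: y₁/y₂ = ½[√(1 + 8Fr₂²) − 1] = ½[√2.035 − 1] = 0.213.
y₁ = 0.213 × 0.953 = 0.203 m.

y₁ = 0.203 m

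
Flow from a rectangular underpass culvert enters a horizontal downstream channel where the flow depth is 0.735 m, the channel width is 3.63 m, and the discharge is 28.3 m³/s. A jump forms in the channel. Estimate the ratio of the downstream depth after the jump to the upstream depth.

y₂/y₁ = 5.11

q = Q/b = 28.3/3.63 = 7.80 m²/s; V₁ = q/y₁ = 10.6 m/s. Fr₁ = V₁/√(g·y₁) = 3.95.
Bélanger equation: y₂/y₁ = ½[√(1 + 8Fr₁²) − 1] = ½[√125.8 − 1] = 5.11.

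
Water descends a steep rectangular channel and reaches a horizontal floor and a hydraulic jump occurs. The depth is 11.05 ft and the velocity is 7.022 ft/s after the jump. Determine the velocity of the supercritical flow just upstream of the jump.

V₁ = 31.06 ft/s

Fr₂ = V₂/√(g·y₂) = 7.022/√(32.2×11.05) = 0.3723.
Applying the sequent-depth relation in reverse, y₁/y₂ = ½[√(1 + 8Fr₂²) − 1] = ½[√2.1086 − 1] = 0.2261.
y₁ = 0.2261 × 11.05 = 2.498 ft.
V₁ = q/y₁ = 77.59/2.498 = 31.06 ft/s.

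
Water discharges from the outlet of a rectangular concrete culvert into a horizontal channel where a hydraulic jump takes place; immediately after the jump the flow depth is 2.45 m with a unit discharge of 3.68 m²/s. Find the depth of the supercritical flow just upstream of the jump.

y₁ = 0.396 m

V₂ = q/y₂ = 3.68/2.45 = 1.50 m/s; Fr₂ = V₂/√(g·y₂) = 0.306.
Since the conjugate-depth ratio holds either way, y₁/y₂ = ½[√(1 + 8Fr₂²) − 1] = ½[√1.751 − 1] = 0.162.
y₁ = 0.162 × 2.45 = 0.396 m.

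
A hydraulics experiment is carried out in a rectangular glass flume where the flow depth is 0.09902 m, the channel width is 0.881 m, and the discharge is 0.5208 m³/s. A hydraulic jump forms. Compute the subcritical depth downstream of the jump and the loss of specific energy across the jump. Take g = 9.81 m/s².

q = Q/b = 0.5208/0.881 = 0.5911 m²/s; V₁ = q/y₁ = 5.970 m/s. Fr₁ = V₁/√(g·y₁) = 6.057.
Bélanger equation: y₂/y₁ = ½[√(1 + 8Fr₁²) − 1] = ½[√294.52 − 1] = 8.081.
y₂ = 8.081 × 0.09902 = 0.8002 m.
Head loss: ΔE = (y₂ − y₁)³/(4y₁y₂) = (0.8002 − 0.09902)³/(4×0.09902×0.8002) = 0.3447/0.3169 = 1.088 m.

y₂ = 0.8002 m; ΔE = 1.088 m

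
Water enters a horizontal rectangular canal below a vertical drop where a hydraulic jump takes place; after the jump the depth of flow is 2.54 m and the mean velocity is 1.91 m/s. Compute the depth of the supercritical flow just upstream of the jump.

Fr₂ = V₂/√(g·y₂) = 1.91/√(9.81×2.54) = 0.383.
Applying the sequent-depth relation in reverse, y₁/y₂ = ½[√(1 + 8Fr₂²) − 1] = ½[√2.171 − 1] = 0.237.
y₁ = 0.237 × 2.54 = 0.601 m.

y₁ = 0.601 m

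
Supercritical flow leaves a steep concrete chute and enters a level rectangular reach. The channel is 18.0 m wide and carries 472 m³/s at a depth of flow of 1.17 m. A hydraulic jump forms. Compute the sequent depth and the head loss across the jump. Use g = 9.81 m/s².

q = Q/b = 472/18.0 = 26.2 m²/s; V₁ = q/y₁ = 22.4 m/s. Fr₁ = V₁/√(g·y₁) = 6.62.
Sequent-depth ratio: y₂/y₁ = ½[√(1 + 8Fr₁²) − 1] = ½[√351.1 − 1] = 8.87.
y₂ = 8.87 × 1.17 = 10.4 m.
V₂ = q/y₂ = 26.2/10.4 = 2.53 m/s. E₁ = y₁ + V₁²/2g = 26.8 m; E₂ = y₂ + V₂²/2g = 10.7 m. ΔE = E₁ − E₂ = 16.1 m.

y₂ = 10.4 m; ΔE = 16.1 m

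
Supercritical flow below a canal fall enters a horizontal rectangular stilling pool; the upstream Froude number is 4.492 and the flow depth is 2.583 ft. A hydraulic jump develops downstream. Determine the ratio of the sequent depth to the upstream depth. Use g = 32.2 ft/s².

y₂/y₁ = 5.872

Fr₁ = 4.492 (given).
By Bélanger, y₂/y₁ = ½[√(1 + 8Fr₁²) − 1] = ½[√162.42 − 1] = 5.872.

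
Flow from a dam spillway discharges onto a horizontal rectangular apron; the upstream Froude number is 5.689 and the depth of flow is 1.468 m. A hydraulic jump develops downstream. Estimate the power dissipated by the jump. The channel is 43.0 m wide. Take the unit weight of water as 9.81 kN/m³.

Fr₁ = 5.689 (given).
From the momentum equation for a rectangular channel, y₂/y₁ = ½[√(1 + 8Fr₁²) − 1] = ½[√259.92 − 1] = 7.561.
y₂ = 7.561 × 1.468 = 11.10 m.
V₁ = Fr₁·√(g·y₁) = 5.689×√(9.81×1.468) = 21.59 m/s; q = V₁·y₁ = 31.69 m²/s. V₂ = q/y₂ = 31.69/11.10 = 2.855 m/s. E₁ = y₁ + V₁²/2g = 25.22 m; E₂ = y₂ + V₂²/2g = 11.52 m. ΔE = E₁ − E₂ = 13.71 m.
Q = q·b = 31.69 × 43.0 = 1363 m³/s. P = γ·Q·ΔE = 9.81 × 1363 × 13.71 = 183270 kW.

P = 183270 kW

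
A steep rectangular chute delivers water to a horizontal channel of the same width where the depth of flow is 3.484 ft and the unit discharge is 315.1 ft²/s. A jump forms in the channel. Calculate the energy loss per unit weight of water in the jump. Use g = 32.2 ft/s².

V₁ = q/y₁ = 315.1/3.484 = 90.44 ft/s. Fr₁ = V₁/√(g·y₁) = 90.44/√(32.2×3.484) = 8.539.
From the momentum equation for a rectangular channel, y₂/y₁ = ½[√(1 + 8Fr₁²) − 1] = ½[√584.31 − 1] = 11.59.
y₂ = 11.59 × 3.484 = 40.37 ft.
Head loss: ΔE = (y₂ − y₁)³/(4y₁y₂) = (40.37 − 3.484)³/(4×3.484×40.37) = 50171/562.5 = 89.19 ft.

ΔE = 89.19 ft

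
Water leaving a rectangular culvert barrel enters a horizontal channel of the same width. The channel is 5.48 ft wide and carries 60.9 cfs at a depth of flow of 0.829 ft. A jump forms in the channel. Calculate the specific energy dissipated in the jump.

q = Q/b = 60.9/5.48 = 11.1 ft²/s; V₁ = q/y₁ = 13.4 ft/s. Fr₁ = V₁/√(g·y₁) = 2.59.
Sequent-depth ratio: y₂/y₁ = ½[√(1 + 8Fr₁²) − 1] = ½[√54.86 − 1] = 3.20.
y₂ = 3.20 × 0.829 = 2.66 ft.
Head loss: ΔE = (y₂ − y₁)³/(4y₁y₂) = (2.66 − 0.829)³/(4×0.829×2.66) = 6.09/8.81 = 0.692 ft.

ΔE = 0.692 ft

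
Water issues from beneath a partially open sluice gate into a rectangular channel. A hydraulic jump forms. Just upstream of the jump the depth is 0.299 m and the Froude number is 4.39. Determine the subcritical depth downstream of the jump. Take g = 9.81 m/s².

Fr₁ = 4.39 (given).
Bélanger equation: y₂/y₁ = ½[√(1 + 8Fr₁²) − 1] = ½[√155.2 − 1] = 5.73.
y₂ = 5.73 × 0.299 = 1.71 m.

y₂ = 1.71 m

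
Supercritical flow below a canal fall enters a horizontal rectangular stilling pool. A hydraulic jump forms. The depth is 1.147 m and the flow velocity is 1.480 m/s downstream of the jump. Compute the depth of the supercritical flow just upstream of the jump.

y₁ = 0.3436 m

Fr₂ = V₂/√(g·y₂) = 1.480/√(9.81×1.147) = 0.4412.
Applying the sequent-depth relation in reverse, y₁/y₂ = ½[√(1 + 8Fr₂²) − 1] = ½[√2.5573 − 1] = 0.2996.
y₁ = 0.2996 × 1.147 = 0.3436 m.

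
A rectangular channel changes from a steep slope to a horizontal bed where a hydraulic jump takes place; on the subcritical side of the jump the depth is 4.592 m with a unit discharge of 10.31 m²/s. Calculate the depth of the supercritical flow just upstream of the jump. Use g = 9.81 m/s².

V₂ = q/y₂ = 10.31/4.592 = 2.245 m/s; Fr₂ = V₂/√(g·y₂) = 0.3345.
The Bélanger relation is symmetric: y₁/y₂ = ½[√(1 + 8Fr₂²) − 1] = ½[√1.8952 − 1] = 0.1883.
y₁ = 0.1883 × 4.592 = 0.8648 m.

y₁ = 0.8648 m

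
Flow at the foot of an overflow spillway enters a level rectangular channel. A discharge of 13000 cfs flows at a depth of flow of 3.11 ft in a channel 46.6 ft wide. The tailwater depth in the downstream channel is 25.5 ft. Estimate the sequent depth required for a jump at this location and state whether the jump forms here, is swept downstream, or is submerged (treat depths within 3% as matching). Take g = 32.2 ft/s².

q = Q/b = 13000/46.6 = 279 ft²/s; V₁ = q/y₁ = 89.7 ft/s. Fr₁ = V₁/√(g·y₁) = 8.96.
Bélanger equation: y₂/y₁ = ½[√(1 + 8Fr₁²) − 1] = ½[√643.8 − 1] = 12.2.
y₂ = 12.2 × 3.11 = 37.9 ft.
Tailwater y_tw = 25.5 ft: y_tw < y₂, so the jump is swept downstream.

y₂ = 37.9 ft; the jump is swept downstream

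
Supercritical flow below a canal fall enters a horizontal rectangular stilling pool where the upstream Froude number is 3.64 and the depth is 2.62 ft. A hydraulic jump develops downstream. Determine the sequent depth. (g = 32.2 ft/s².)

y₂ = 12.2 ft

Fr₁ = 3.64 (given).
From the momentum equation for a rectangular channel, y₂/y₁ = ½[√(1 + 8Fr₁²) − 1] = ½[√107.0 − 1] = 4.67.
y₂ = 4.67 × 2.62 = 12.2 ft.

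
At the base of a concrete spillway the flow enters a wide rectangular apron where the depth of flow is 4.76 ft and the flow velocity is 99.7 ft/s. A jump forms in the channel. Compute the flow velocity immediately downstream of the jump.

Fr₁ = V₁/√(g·y₁) = 99.7/√(32.2×4.76) = 8.05.
From the momentum equation for a rectangular channel, y₂/y₁ = ½[√(1 + 8Fr₁²) − 1] = ½[√519.8 − 1] = 10.9.
y₂ = 10.9 × 4.76 = 51.9 ft.
q = V₁·y₁ = 99.7 × 4.76 = 475 ft²/s.
V₂ = q/y₂ = 475/51.9 = 9.15 ft/s.

V₂ = 9.15 ft/s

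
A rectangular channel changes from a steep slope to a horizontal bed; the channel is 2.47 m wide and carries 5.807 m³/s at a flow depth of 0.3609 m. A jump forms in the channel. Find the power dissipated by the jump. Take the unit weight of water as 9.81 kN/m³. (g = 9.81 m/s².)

P = 46.57 kW

q = Q/b = 5.807/2.47 = 2.351 m²/s; V₁ = q/y₁ = 6.514 m/s. Fr₁ = V₁/√(g·y₁) = 3.462.
Conjugate-depth relation: y₂/y₁ = ½[√(1 + 8Fr₁²) − 1] = ½[√96.889 − 1] = 4.422.
y₂ = 4.422 × 0.3609 = 1.596 m.
V₂ = q/y₂ = 2.351/1.596 = 1.473 m/s. E₁ = y₁ + V₁²/2g = 2.524 m; E₂ = y₂ + V₂²/2g = 1.706 m. ΔE = E₁ − E₂ = 0.8174 m.
P = γ·Q·ΔE = 9.81 × 5.807 × 0.8174 = 46.57 kW.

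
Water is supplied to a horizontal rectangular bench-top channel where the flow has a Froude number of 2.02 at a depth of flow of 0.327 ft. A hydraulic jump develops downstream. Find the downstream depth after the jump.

Fr₁ = 2.02 (given).
From the momentum equation for a rectangular channel, y₂/y₁ = ½[√(1 + 8Fr₁²) − 1] = ½[√33.64 − 1] = 2.40.
y₂ = 2.40 × 0.327 = 0.785 ft.

y₂ = 0.785 ft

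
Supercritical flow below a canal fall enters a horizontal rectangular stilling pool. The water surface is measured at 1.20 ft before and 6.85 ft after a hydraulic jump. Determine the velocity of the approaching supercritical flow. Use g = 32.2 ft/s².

For a rectangular channel the momentum equation gives q² = ½·g·y₁·y₂·(y₁ + y₂) = ½×32.2×1.20×6.85×8.05 = 1065.
q = √1065 = 32.6 ft²/s.
V₁ = q/y₁ = 32.6/1.20 = 27.2 ft/s.

V₁ = 27.2 ft/s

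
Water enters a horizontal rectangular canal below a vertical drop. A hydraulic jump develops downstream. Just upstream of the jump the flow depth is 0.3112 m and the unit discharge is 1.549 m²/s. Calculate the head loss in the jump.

V₁ = q/y₁ = 1.549/0.3112 = 4.978 m/s. Fr₁ = V₁/√(g·y₁) = 4.978/√(9.81×0.3112) = 2.849.
By Bélanger, y₂/y₁ = ½[√(1 + 8Fr₁²) − 1] = ½[√65.924 − 1] = 3.560.
y₂ = 3.560 × 0.3112 = 1.108 m.
V₂ = q/y₂ = 1.549/1.108 = 1.398 m/s. E₁ = y₁ + V₁²/2g = 1.574 m; E₂ = y₂ + V₂²/2g = 1.207 m. ΔE = E₁ − E₂ = 0.3665 m.

ΔE = 0.3665 m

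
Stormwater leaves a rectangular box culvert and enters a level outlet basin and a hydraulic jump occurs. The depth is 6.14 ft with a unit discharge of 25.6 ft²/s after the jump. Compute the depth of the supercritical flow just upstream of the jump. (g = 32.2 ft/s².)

y₁ = 0.937 ft

V₂ = q/y₂ = 25.6/6.14 = 4.17 ft/s; Fr₂ = V₂/√(g·y₂) = 0.297.
From the momentum equation (using Fr₂), y₁/y₂ = ½[√(1 + 8Fr₂²) − 1] = ½[√1.703 − 1] = 0.153.
y₁ = 0.153 × 6.14 = 0.937 ft.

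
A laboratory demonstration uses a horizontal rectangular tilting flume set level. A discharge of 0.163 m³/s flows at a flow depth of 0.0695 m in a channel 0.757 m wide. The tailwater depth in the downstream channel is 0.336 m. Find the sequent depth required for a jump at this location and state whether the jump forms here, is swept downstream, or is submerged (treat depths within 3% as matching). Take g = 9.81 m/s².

y₂ = 0.336 m; the jump forms here

q = Q/b = 0.163/0.757 = 0.215 m²/s; V₁ = q/y₁ = 3.10 m/s. Fr₁ = V₁/√(g·y₁) = 3.75.
Conjugate-depth relation: y₂/y₁ = ½[√(1 + 8Fr₁²) − 1] = ½[√113.6 − 1] = 4.83.
y₂ = 4.83 × 0.0695 = 0.336 m.
Tailwater y_tw = 0.336 m: y_tw ≈ y₂, so the jump forms here.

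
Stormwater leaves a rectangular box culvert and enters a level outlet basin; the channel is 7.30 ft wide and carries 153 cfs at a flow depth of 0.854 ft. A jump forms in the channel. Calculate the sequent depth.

q = Q/b = 153/7.30 = 21.0 ft²/s; V₁ = q/y₁ = 24.5 ft/s. Fr₁ = V₁/√(g·y₁) = 4.68.
By Bélanger, y₂/y₁ = ½[√(1 + 8Fr₁²) − 1] = ½[√176.2 − 1] = 6.14.
y₂ = 6.14 × 0.854 = 5.24 ft.

y₂ = 5.24 ft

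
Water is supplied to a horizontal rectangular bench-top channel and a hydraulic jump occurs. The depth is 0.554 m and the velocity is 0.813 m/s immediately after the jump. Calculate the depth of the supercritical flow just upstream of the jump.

y₁ = 0.112 m

Fr₂ = V₂/√(g·y₂) = 0.813/√(9.81×0.554) = 0.349.
From the momentum equation (using Fr₂), y₁/y₂ = ½[√(1 + 8Fr₂²) − 1] = ½[√1.973 − 1] = 0.202.
y₁ = 0.202 × 0.554 = 0.112 m.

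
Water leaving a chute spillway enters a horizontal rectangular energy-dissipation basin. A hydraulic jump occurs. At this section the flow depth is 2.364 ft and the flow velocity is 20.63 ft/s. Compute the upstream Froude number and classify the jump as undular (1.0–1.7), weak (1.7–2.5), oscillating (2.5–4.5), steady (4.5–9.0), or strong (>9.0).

Fr₁ = 2.365; weak jump

Fr₁ = V₁/√(g·y₁) = 20.63/√(32.2×2.364) = 2.365.
Fr₁ = 2.365 lies in the weak range.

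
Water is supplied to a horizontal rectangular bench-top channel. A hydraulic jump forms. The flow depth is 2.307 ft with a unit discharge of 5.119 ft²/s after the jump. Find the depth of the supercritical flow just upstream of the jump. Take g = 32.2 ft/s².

V₂ = q/y₂ = 5.119/2.307 = 2.219 ft/s; Fr₂ = V₂/√(g·y₂) = 0.2574.
Applying the sequent-depth relation in reverse, y₁/y₂ = ½[√(1 + 8Fr₂²) − 1] = ½[√1.5302 − 1] = 0.1185.
y₁ = 0.1185 × 2.307 = 0.2734 ft.

y₁ = 0.2734 ft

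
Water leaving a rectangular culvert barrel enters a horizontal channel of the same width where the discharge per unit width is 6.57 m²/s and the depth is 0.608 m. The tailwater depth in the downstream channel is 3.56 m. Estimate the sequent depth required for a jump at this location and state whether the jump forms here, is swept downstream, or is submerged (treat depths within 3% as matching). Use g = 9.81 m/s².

y₂ = 3.51 m; the jump forms here

V₁ = q/y₁ = 6.57/0.608 = 10.8 m/s. Fr₁ = V₁/√(g·y₁) = 10.8/√(9.81×0.608) = 4.42.
By Bélanger, y₂/y₁ = ½[√(1 + 8Fr₁²) − 1] = ½[√157.6 − 1] = 5.78.
y₂ = 5.78 × 0.608 = 3.51 m.
Tailwater y_tw = 3.56 m: y_tw ≈ y₂, so the jump forms here.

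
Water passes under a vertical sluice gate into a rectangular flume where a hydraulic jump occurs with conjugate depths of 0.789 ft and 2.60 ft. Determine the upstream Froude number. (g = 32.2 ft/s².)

Fr₁ = 2.66

For a rectangular channel the momentum equation gives q² = ½·g·y₁·y₂·(y₁ + y₂) = ½×32.2×0.789×2.60×3.39 = 112.
q = √112 = 10.6 ft²/s.
V₁ = q/y₁ = 13.4 ft/s; Fr₁ = V₁/√(g·y₁) = 2.66.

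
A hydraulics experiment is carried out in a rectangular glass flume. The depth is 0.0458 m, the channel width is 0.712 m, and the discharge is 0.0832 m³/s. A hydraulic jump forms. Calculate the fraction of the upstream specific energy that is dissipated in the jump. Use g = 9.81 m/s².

q = Q/b = 0.0832/0.712 = 0.117 m²/s; V₁ = q/y₁ = 2.55 m/s. Fr₁ = V₁/√(g·y₁) = 3.81.
Bélanger equation: y₂/y₁ = ½[√(1 + 8Fr₁²) − 1] = ½[√116.9 − 1] = 4.91.
y₂ = 4.91 × 0.0458 = 0.225 m.
E₁ = y₁ + V₁²/2g = 0.378 m. ΔE = (y₂ − y₁)³/(4y₁y₂) = 0.139 m. ΔE/E₁ = 0.139/0.378 = 0.368.

ΔE/E₁ = 0.368 (36.8%)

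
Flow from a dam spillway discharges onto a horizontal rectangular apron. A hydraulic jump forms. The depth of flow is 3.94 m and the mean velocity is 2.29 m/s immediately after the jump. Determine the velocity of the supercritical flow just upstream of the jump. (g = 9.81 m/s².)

Fr₂ = V₂/√(g·y₂) = 2.29/√(9.81×3.94) = 0.368.
From the momentum equation (using Fr₂), y₁/y₂ = ½[√(1 + 8Fr₂²) − 1] = ½[√2.085 − 1] = 0.222.
y₁ = 0.222 × 3.94 = 0.875 m.
V₁ = q/y₁ = 9.02/0.875 = 10.3 m/s.

V₁ = 10.3 m/s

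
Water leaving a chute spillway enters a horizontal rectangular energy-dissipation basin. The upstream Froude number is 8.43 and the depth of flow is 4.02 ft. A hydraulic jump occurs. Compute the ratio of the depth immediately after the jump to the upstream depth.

y₂/y₁ = 11.4

Fr₁ = 8.43 (given).
Sequent-depth ratio: y₂/y₁ = ½[√(1 + 8Fr₁²) − 1] = ½[√569.5 − 1] = 11.4.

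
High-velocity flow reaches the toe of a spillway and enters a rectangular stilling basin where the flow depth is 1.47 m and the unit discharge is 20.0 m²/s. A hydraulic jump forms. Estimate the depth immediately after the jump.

y₂ = 6.75 m

V₁ = q/y₁ = 20.0/1.47 = 13.6 m/s. Fr₁ = V₁/√(g·y₁) = 13.6/√(9.81×1.47) = 3.58.
Sequent-depth ratio: y₂/y₁ = ½[√(1 + 8Fr₁²) − 1] = ½[√103.7 − 1] = 4.59.
y₂ = 4.59 × 1.47 = 6.75 m.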